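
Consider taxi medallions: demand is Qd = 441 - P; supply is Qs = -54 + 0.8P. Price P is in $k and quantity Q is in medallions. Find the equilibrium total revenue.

Total revenue = 45650

At equilibrium Qd = Qs, so 441 - P = -54 + 0.8P; collecting terms, 495 = 1.8P and P* = 275.
Then Q* = 441 - 275 = 166.
Total revenue = P* × Q* = 275 × 166 = 45650.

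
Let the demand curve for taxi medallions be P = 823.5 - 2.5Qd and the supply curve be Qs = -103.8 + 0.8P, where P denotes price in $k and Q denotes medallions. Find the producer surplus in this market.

Rewriting in direct form: Qd = 329.4 - 0.4P.
At equilibrium Qd = Qs, so 329.4 - 0.4P = -103.8 + 0.8P; collecting terms, 433.2 = 1.2P and P* = 361.
Substitute back: Q* = 329.4 - 0.4(361) = 185.
Supply choke price (Qs = 0): P = 129.75. Producer surplus = ½ × (361 - 129.75) × 185 = 21390.625.

Producer surplus = 21390.625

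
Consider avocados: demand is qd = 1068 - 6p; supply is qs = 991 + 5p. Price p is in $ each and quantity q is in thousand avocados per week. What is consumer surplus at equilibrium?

Consumer surplus = 87723

Equating demand and supply, 1068 - 6p = 991 + 5p gives 11p = 77, so p* = 7.
Plugging p* into demand: q* = 1068 - 6(7) = 1026.
Demand choke price (qd = 0): p = 1068/6 = 178. Consumer surplus = ½ × (178 - 7) × 1026 = 87723.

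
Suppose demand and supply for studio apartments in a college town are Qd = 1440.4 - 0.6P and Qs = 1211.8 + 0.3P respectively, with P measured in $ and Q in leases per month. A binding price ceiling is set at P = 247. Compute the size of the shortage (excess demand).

Evaluating both curves at the ceiling price 247 gives Qd = 1292.2, Qs = 1285.9.
Shortage = Qd - Qs = 1292.2 - 1285.9 = 6.3.

Shortage = 6.3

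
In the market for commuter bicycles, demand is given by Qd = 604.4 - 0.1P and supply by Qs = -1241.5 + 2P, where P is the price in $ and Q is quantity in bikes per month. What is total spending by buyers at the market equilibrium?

Total spending by buyers = 454003.5

The market clears where 604.4 - 0.1P = -1241.5 + 2P. Rearranging, 2.1P = 1845.9, hence P* = 879.
Substitute back: Q* = 604.4 - 0.1(879) = 516.5.
Total spending by buyers = P* × Q* = 879 × 516.5 = 454003.5.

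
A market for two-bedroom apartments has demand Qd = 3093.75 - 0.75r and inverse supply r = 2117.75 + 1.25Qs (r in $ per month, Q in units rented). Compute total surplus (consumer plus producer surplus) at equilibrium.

In direct form, Qs = -1694.2 + 0.8r.
At equilibrium Qd = Qs, so 3093.75 - 0.75r = -1694.2 + 0.8r; collecting terms, 4787.95 = 1.55r and r* = 3089.
From the demand curve, Q* = 3093.75 - 0.75(3089) = 777.
Demand choke price = 4125; supply choke price = 2117.75. CS = ½(4125 - 3089)(777) = 402486; PS = ½(3089 - 2117.75)(777) = 377330.625. Total surplus = 779816.625.

Total surplus = 779816.625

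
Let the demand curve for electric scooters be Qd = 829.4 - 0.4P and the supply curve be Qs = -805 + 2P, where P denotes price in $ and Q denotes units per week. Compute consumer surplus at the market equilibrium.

Consumer surplus = 387811.25

Equating demand and supply, 829.4 - 0.4P = -805 + 2P gives 2.4P = 1634.4, so P* = 681.
Substitute back: Q* = 829.4 - 0.4(681) = 557.
Demand choke price (Qd = 0): P = 829.4/0.4 = 2073.5. Consumer surplus = ½ × (2073.5 - 681) × 557 = 387811.25.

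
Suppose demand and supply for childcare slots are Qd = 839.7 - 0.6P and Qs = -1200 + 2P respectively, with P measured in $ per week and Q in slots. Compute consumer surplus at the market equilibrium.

At equilibrium Qd = Qs, so 839.7 - 0.6P = -1200 + 2P; collecting terms, 2039.7 = 2.6P and P* = 784.5.
Substitute back: Q* = 839.7 - 0.6(784.5) = 369.
Demand choke price (Qd = 0): P = 839.7/0.6 = 1399.5. Consumer surplus = ½ × (1399.5 - 784.5) × 369 = 113467.5.

Consumer surplus = 113467.5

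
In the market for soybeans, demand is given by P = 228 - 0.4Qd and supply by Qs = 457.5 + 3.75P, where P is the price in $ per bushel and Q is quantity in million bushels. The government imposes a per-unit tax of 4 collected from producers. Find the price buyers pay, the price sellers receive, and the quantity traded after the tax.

Inverting to quantity form: Qd = 570 - 2.5P.
Producers keep P_s = P_b - 4 per unit, so supply in terms of the buyer price is Qs = 442.5 + 3.75P_b.
Set Qd = Qs: 570 - 2.5P_b = 442.5 + 3.75P_b, so 127.5 = 6.25P_b and P_b = 20.4.
Then P_s = 20.4 - 4 = 16.4 and Q = 570 - 2.5(20.4) = 519.

P_b = 20.4, P_s = 16.4, Q = 519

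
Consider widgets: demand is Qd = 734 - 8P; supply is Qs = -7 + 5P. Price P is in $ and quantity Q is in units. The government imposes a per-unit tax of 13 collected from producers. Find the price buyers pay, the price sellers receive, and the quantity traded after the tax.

P_b = 62, P_s = 49, Q = 238

With a tax of 13 on producers, they supply based on the net price P_s = P_b - 13, so Qs = -72 + 5P_b.
Equate demand and the shifted supply: 734 - 8P_b = -72 + 5P_b, giving 13P_b = 806, so P_b = 62.
Then P_s = 62 - 13 = 49 and Q = 734 - 8(62) = 238.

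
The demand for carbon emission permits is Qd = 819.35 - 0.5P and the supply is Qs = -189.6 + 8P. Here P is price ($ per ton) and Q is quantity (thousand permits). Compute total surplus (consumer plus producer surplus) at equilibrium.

Set Qd = Qs: 819.35 - 0.5P = -189.6 + 8P, so 1008.95 = 8.5P and P* = 118.7.
From the demand curve, Q* = 819.35 - 0.5(118.7) = 760.
Demand choke price = 1638.7; supply choke price = 23.7. CS = ½(1638.7 - 118.7)(760) = 577600; PS = ½(118.7 - 23.7)(760) = 36100. Total surplus = 613700.

Total surplus = 613700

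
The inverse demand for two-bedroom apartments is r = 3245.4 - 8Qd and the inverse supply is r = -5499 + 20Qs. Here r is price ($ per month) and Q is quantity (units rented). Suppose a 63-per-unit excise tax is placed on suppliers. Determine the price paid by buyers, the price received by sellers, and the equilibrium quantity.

r_b = 765, r_s = 702, Q = 310.05

Rewriting in direct form: Qd = 405.675 - 0.125r and Qs = 274.95 + 0.05r.
The tax drives a wedge r_b - r_s = 63. Substituting r_s = r_b - 63 into supply: Qs = 271.8 + 0.05r_b.
Market clearing requires 405.675 - 0.125r_b = 271.8 + 0.05r_b; hence 133.875 = 0.175r_b and r_b = 765.
So r_s = 702 and the quantity traded is Q = 405.675 - 0.125(765) = 310.05.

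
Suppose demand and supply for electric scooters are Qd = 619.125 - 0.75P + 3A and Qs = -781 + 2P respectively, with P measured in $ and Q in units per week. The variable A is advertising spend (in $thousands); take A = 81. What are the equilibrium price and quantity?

P* = 597.5, Q* = 414

With A = 81, demand is Qd = 862.125 - 0.75P.
The market clears where 862.125 - 0.75P = -781 + 2P. Rearranging, 2.75P = 1643.125, hence P* = 597.5.
From the demand curve, Q* = 862.125 - 0.75(597.5) = 414.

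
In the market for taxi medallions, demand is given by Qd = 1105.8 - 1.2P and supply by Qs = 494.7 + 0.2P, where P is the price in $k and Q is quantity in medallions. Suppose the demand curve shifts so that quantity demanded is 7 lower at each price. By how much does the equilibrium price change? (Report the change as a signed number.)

Equating demand and supply, 1105.8 - 1.2P = 494.7 + 0.2P gives 1.4P = 611.1, so P* = 436.5.
From the demand curve, Q* = 1105.8 - 1.2(436.5) = 582.
After the shift, demand is Qd = 1098.8 - 1.2P.
The new intersection has 604.1 = 1.4P, i.e. P = 431.5, Q = 581.
ΔP = 431.5 - 436.5 = -5.

ΔP = -5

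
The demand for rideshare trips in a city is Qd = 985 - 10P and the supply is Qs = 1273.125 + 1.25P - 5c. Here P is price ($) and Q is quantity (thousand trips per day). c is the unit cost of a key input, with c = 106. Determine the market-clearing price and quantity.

With c = 106, supply is Qs = 743.125 + 1.25P.
At equilibrium Qd = Qs, so 985 - 10P = 743.125 + 1.25P; collecting terms, 241.875 = 11.25P and P* = 21.5.
From the demand curve, Q* = 985 - 10(21.5) = 770.

P* = 21.5, Q* = 770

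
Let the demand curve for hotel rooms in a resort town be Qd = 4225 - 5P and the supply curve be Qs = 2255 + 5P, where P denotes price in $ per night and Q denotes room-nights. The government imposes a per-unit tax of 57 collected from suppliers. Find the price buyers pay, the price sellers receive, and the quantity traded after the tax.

Suppliers keep P_s = P_b - 57 per unit, so supply in terms of the buyer price is Qs = 1970 + 5P_b.
Market clearing requires 4225 - 5P_b = 1970 + 5P_b; hence 2255 = 10P_b and P_b = 225.5.
Then P_s = 225.5 - 57 = 168.5 and Q = 4225 - 5(225.5) = 3097.5.

P_b = 225.5, P_s = 168.5, Q = 3097.5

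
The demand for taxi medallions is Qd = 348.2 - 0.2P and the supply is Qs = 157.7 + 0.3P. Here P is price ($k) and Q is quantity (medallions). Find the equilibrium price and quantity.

P* = 381, Q* = 272

Set Qd = Qs: 348.2 - 0.2P = 157.7 + 0.3P, so 190.5 = 0.5P and P* = 381.
Then Q* = 348.2 - 0.2(381) = 272.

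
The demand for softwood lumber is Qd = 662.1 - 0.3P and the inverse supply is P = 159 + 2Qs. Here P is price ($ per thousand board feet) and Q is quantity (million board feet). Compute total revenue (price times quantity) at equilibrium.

Inverting to quantity form: Qs = -79.5 + 0.5P.
Set Qd = Qs: 662.1 - 0.3P = -79.5 + 0.5P, so 741.6 = 0.8P and P* = 927.
Then Q* = 662.1 - 0.3(927) = 384.
Total revenue = P* × Q* = 927 × 384 = 355968.

Total revenue = 355968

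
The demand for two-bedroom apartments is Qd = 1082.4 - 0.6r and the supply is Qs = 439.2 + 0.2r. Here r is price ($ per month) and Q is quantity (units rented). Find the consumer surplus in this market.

Equating demand and supply, 1082.4 - 0.6r = 439.2 + 0.2r gives 0.8r = 643.2, so r* = 804.
Substitute back: Q* = 1082.4 - 0.6(804) = 600.
Demand choke price (Qd = 0): r = 1082.4/0.6 = 1804. Consumer surplus = ½ × (1804 - 804) × 600 = 300000.

Consumer surplus = 300000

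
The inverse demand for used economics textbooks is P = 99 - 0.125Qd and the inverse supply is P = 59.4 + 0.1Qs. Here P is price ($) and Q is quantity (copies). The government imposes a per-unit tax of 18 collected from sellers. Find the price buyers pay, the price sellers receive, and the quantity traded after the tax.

In direct form, Qd = 792 - 8P and Qs = -594 + 10P.
The tax drives a wedge P_b - P_s = 18. Substituting P_s = P_b - 18 into supply: Qs = -774 + 10P_b.
Set Qd = Qs: 792 - 8P_b = -774 + 10P_b, so 1566 = 18P_b and P_b = 87.
So P_s = 69 and the quantity traded is Q = 792 - 8(87) = 96.

P_b = 87, P_s = 69, Q = 96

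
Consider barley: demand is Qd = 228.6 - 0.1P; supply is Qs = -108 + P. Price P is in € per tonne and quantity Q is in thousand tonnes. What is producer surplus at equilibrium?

The market clears where 228.6 - 0.1P = -108 + P. Rearranging, 1.1P = 336.6, hence P* = 306.
Then Q* = 228.6 - 0.1(306) = 198.
Supply choke price (Qs = 0): P = 108. Producer surplus = ½ × (306 - 108) × 198 = 19602.

Producer surplus = 19602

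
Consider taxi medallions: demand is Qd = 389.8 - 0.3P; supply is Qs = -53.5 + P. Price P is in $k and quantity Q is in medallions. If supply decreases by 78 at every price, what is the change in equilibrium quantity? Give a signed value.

ΔQ = -18

The market clears where 389.8 - 0.3P = -53.5 + P. Rearranging, 1.3P = 443.3, hence P* = 341.
Then Q* = 389.8 - 0.3(341) = 287.5.
After the shift, supply is Qs = -131.5 + P.
Re-solving, 1.3P = 521.3 gives P = 401 and Q = 269.5.
ΔQ = 269.5 - 287.5 = -18.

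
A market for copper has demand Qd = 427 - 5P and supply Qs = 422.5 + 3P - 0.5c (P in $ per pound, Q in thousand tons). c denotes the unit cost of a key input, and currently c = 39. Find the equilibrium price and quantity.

With c = 39, supply is Qs = 403 + 3P.
At equilibrium Qd = Qs, so 427 - 5P = 403 + 3P; collecting terms, 24 = 8P and P* = 3.
Then Q* = 427 - 5(3) = 412.

P* = 3, Q* = 412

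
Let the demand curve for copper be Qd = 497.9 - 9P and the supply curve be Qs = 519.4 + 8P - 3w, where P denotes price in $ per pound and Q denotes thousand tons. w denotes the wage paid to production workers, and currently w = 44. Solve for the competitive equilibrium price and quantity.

P* = 6.5, Q* = 439.4

With w = 44, supply is Qs = 387.4 + 8P.
Set Qd = Qs: 497.9 - 9P = 387.4 + 8P, so 110.5 = 17P and P* = 6.5.
Plugging P* into demand: Q* = 497.9 - 9(6.5) = 439.4.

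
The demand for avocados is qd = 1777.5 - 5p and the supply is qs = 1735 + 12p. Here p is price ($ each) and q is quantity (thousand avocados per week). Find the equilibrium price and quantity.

p* = 2.5, q* = 1765

The market clears where 1777.5 - 5p = 1735 + 12p. Rearranging, 17p = 42.5, hence p* = 2.5.
Plugging p* into demand: q* = 1777.5 - 5(2.5) = 1765.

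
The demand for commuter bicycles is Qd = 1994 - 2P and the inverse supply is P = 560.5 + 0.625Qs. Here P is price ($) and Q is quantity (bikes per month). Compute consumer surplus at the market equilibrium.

Consumer surplus = 37636

Rewriting in direct form: Qs = -896.8 + 1.6P.
At equilibrium Qd = Qs, so 1994 - 2P = -896.8 + 1.6P; collecting terms, 2890.8 = 3.6P and P* = 803.
Substitute back: Q* = 1994 - 2(803) = 388.
Demand choke price (Qd = 0): P = 1994/2 = 997. Consumer surplus = ½ × (997 - 803) × 388 = 37636.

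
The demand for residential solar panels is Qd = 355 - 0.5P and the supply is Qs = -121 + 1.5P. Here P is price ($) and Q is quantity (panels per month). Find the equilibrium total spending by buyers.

At equilibrium Qd = Qs, so 355 - 0.5P = -121 + 1.5P; collecting terms, 476 = 2P and P* = 238.
Plugging P* into demand: Q* = 355 - 0.5(238) = 236.
Total spending by buyers = P* × Q* = 238 × 236 = 56168.

Total spending by buyers = 56168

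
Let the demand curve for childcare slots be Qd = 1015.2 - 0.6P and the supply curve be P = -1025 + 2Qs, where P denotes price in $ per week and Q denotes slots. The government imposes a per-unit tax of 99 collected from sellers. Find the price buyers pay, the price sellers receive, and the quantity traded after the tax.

Rewriting in direct form: Qs = 512.5 + 0.5P.
With a tax of 99 on sellers, they supply based on the net price P_s = P_b - 99, so Qs = 463 + 0.5P_b.
Market clearing requires 1015.2 - 0.6P_b = 463 + 0.5P_b; hence 552.2 = 1.1P_b and P_b = 502.
So P_s = 403 and the quantity traded is Q = 1015.2 - 0.6(502) = 714.

P_b = 502, P_s = 403, Q = 714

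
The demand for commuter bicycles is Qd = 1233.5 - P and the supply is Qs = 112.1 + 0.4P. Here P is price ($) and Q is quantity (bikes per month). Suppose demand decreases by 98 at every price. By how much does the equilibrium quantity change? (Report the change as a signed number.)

Set Qd = Qs: 1233.5 - P = 112.1 + 0.4P, so 1121.4 = 1.4P and P* = 801.
Then Q* = 1233.5 - 801 = 432.5.
After the shift, demand is Qd = 1135.5 - P.
Re-solving, 1.4P = 1023.4 gives P = 731 and Q = 404.5.
ΔQ = 404.5 - 432.5 = -28.

ΔQ = -28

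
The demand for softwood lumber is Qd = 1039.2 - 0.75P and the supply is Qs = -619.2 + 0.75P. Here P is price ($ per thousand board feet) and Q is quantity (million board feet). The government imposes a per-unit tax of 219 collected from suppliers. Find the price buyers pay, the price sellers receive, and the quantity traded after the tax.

With a tax of 219 on suppliers, they supply based on the net price P_s = P_b - 219, so Qs = -783.45 + 0.75P_b.
Equate demand and the shifted supply: 1039.2 - 0.75P_b = -783.45 + 0.75P_b, giving 1.5P_b = 1822.65, so P_b = 1215.1.
Then P_s = 1215.1 - 219 = 996.1 and Q = 1039.2 - 0.75(1215.1) = 127.875.

P_b = 1215.1, P_s = 996.1, Q = 127.875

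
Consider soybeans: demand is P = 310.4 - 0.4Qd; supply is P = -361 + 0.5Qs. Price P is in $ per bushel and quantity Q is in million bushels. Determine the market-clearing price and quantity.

Solving each curve for Q: Qd = 776 - 2.5P and Qs = 722 + 2P.
At equilibrium Qd = Qs, so 776 - 2.5P = 722 + 2P; collecting terms, 54 = 4.5P and P* = 12.
Plugging P* into demand: Q* = 776 - 2.5(12) = 746.

P* = 12, Q* = 746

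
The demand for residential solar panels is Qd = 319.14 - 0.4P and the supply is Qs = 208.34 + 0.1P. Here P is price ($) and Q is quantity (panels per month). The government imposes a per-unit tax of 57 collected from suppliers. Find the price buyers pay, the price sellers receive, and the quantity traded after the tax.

P_b = 233, P_s = 176, Q = 225.94

The tax drives a wedge P_b - P_s = 57. Substituting P_s = P_b - 57 into supply: Qs = 202.64 + 0.1P_b.
Equate demand and the shifted supply: 319.14 - 0.4P_b = 202.64 + 0.1P_b, giving 0.5P_b = 116.5, so P_b = 233.
Then P_s = 233 - 57 = 176 and Q = 319.14 - 0.4(233) = 225.94.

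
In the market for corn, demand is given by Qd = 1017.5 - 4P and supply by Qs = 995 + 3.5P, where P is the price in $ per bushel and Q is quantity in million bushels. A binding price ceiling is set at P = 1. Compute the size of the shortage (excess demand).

Evaluating both curves at the ceiling price 1 gives Qd = 1013.5, Qs = 998.5.
Shortage = Qd - Qs = 1013.5 - 998.5 = 15.

Shortage = 15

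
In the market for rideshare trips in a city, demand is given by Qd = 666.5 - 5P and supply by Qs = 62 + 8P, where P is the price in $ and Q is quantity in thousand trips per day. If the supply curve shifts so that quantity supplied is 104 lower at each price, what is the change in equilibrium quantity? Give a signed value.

Set Qd = Qs: 666.5 - 5P = 62 + 8P, so 604.5 = 13P and P* = 46.5.
From the demand curve, Q* = 666.5 - 5(46.5) = 434.
After the shift, supply is Qs = -42 + 8P.
The new intersection has 708.5 = 13P, i.e. P = 54.5, Q = 394.
ΔQ = 394 - 434 = -40.

ΔQ = -40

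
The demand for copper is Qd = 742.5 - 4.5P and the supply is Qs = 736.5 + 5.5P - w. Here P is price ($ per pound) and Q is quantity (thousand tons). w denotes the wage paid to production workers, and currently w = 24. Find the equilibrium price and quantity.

P* = 3, Q* = 729

With w = 24, supply is Qs = 712.5 + 5.5P.
The market clears where 742.5 - 4.5P = 712.5 + 5.5P. Rearranging, 10P = 30, hence P* = 3.
From the demand curve, Q* = 742.5 - 4.5(3) = 729.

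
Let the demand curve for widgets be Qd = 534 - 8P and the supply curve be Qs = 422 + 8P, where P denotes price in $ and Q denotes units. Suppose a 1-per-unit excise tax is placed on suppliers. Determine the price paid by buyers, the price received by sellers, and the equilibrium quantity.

Suppliers keep P_s = P_b - 1 per unit, so supply in terms of the buyer price is Qs = 414 + 8P_b.
Equate demand and the shifted supply: 534 - 8P_b = 414 + 8P_b, giving 16P_b = 120, so P_b = 7.5.
So P_s = 6.5 and the quantity traded is Q = 534 - 8(7.5) = 474.

P_b = 7.5, P_s = 6.5, Q = 474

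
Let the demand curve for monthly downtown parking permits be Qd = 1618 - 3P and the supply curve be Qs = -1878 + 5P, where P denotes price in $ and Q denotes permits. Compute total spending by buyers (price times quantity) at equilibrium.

Total spending by buyers = 134159

The market clears where 1618 - 3P = -1878 + 5P. Rearranging, 8P = 3496, hence P* = 437.
Then Q* = 1618 - 3(437) = 307.
Total spending by buyers = P* × Q* = 437 × 307 = 134159.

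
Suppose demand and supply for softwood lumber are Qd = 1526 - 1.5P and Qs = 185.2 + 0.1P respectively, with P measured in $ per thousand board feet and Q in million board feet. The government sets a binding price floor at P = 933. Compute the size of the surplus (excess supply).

Surplus = 152

Evaluating both curves at the floor price 933 gives Qd = 126.5, Qs = 278.5.
Surplus = Qs - Qd = 278.5 - 126.5 = 152.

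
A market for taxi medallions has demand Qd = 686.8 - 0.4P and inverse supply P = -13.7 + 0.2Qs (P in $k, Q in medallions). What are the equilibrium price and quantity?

P* = 114.5, Q* = 641

Solving each curve for Q: Qs = 68.5 + 5P.
Set Qd = Qs: 686.8 - 0.4P = 68.5 + 5P, so 618.3 = 5.4P and P* = 114.5.
Then Q* = 686.8 - 0.4(114.5) = 641.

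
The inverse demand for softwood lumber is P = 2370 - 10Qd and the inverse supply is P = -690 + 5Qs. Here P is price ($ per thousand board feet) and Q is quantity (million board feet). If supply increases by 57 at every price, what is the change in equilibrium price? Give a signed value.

ΔP = -190

Inverting to quantity form: Qd = 237 - 0.1P and Qs = 138 + 0.2P.
Set Qd = Qs: 237 - 0.1P = 138 + 0.2P, so 99 = 0.3P and P* = 330.
Plugging P* into demand: Q* = 237 - 0.1(330) = 204.
After the shift, supply is Qs = 195 + 0.2P.
New equilibrium: 42 = 0.3P, so P = 140 and Q = 223.
ΔP = 140 - 330 = -190.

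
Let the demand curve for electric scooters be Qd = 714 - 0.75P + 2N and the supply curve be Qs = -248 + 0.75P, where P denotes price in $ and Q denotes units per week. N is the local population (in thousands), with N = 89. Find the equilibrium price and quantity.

With N = 89, demand is Qd = 892 - 0.75P.
Equating demand and supply, 892 - 0.75P = -248 + 0.75P gives 1.5P = 1140, so P* = 760.
Substitute back: Q* = 892 - 0.75(760) = 322.

P* = 760, Q* = 322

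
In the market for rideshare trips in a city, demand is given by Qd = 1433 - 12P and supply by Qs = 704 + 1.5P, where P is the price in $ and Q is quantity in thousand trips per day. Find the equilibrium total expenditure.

The market clears where 1433 - 12P = 704 + 1.5P. Rearranging, 13.5P = 729, hence P* = 54.
From the demand curve, Q* = 1433 - 12(54) = 785.
Total expenditure = P* × Q* = 54 × 785 = 42390.

Total expenditure = 42390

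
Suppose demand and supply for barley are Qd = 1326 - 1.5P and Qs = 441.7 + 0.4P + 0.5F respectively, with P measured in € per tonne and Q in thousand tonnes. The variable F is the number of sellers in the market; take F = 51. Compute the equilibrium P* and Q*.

With F = 51, supply is Qs = 467.2 + 0.4P.
At equilibrium Qd = Qs, so 1326 - 1.5P = 467.2 + 0.4P; collecting terms, 858.8 = 1.9P and P* = 452.
Then Q* = 1326 - 1.5(452) = 648.

P* = 452, Q* = 648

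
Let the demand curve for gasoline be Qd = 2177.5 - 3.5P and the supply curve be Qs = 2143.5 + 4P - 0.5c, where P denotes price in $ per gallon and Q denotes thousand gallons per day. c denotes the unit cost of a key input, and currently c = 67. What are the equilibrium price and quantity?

With c = 67, supply is Qs = 2110 + 4P.
Equating demand and supply, 2177.5 - 3.5P = 2110 + 4P gives 7.5P = 67.5, so P* = 9.
Then Q* = 2177.5 - 3.5(9) = 2146.

P* = 9, Q* = 2146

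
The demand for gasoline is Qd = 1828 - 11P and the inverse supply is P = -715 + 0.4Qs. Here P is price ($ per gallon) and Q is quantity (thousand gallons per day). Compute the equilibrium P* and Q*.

P* = 3, Q* = 1795

Inverting to quantity form: Qs = 1787.5 + 2.5P.
The market clears where 1828 - 11P = 1787.5 + 2.5P. Rearranging, 13.5P = 40.5, hence P* = 3.
From the demand curve, Q* = 1828 - 11(3) = 1795.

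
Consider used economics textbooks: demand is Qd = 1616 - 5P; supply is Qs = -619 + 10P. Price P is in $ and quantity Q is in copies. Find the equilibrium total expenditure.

Total expenditure = 129779

Set Qd = Qs: 1616 - 5P = -619 + 10P, so 2235 = 15P and P* = 149.
From the demand curve, Q* = 1616 - 5(149) = 871.
Total expenditure = P* × Q* = 149 × 871 = 129779.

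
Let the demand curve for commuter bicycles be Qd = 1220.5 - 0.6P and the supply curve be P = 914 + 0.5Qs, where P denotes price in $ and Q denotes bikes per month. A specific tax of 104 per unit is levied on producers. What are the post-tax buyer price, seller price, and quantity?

P_b = 1252.5, P_s = 1148.5, Q = 469

Solving each curve for Q: Qs = -1828 + 2P.
Producers keep P_s = P_b - 104 per unit, so supply in terms of the buyer price is Qs = -2036 + 2P_b.
Set Qd = Qs: 1220.5 - 0.6P_b = -2036 + 2P_b, so 3256.5 = 2.6P_b and P_b = 1252.5.
So P_s = 1148.5 and the quantity traded is Q = 1220.5 - 0.6(1252.5) = 469.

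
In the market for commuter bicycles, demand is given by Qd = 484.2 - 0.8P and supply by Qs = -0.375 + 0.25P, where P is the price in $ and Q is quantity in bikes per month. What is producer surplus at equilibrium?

Producer surplus = 26450

Set Qd = Qs: 484.2 - 0.8P = -0.375 + 0.25P, so 484.575 = 1.05P and P* = 461.5.
Then Q* = 484.2 - 0.8(461.5) = 115.
Supply choke price (Qs = 0): P = 1.5. Producer surplus = ½ × (461.5 - 1.5) × 115 = 26450.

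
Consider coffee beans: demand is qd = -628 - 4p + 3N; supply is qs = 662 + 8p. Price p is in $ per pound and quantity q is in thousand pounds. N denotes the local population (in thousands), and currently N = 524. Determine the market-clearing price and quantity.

p* = 23.5, q* = 850

With N = 524, demand is qd = 944 - 4p.
The market clears where 944 - 4p = 662 + 8p. Rearranging, 12p = 282, hence p* = 23.5.
Then q* = 944 - 4(23.5) = 850.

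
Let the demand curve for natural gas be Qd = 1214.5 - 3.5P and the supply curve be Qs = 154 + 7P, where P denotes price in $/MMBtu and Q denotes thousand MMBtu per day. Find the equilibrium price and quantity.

P* = 101, Q* = 861

Set Qd = Qs: 1214.5 - 3.5P = 154 + 7P, so 1060.5 = 10.5P and P* = 101.
Plugging P* into demand: Q* = 1214.5 - 3.5(101) = 861.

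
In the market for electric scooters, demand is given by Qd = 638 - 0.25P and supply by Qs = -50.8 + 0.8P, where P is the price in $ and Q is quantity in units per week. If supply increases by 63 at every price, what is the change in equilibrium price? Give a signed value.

ΔP = -60

The market clears where 638 - 0.25P = -50.8 + 0.8P. Rearranging, 1.05P = 688.8, hence P* = 656.
Then Q* = 638 - 0.25(656) = 474.
After the shift, supply is Qs = 12.2 + 0.8P.
Re-solving, 1.05P = 625.8 gives P = 596 and Q = 489.
ΔP = 596 - 656 = -60.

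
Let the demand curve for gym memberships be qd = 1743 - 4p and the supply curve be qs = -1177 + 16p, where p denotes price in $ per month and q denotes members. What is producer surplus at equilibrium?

Producer surplus = 41977.53125

Equating demand and supply, 1743 - 4p = -1177 + 16p gives 20p = 2920, so p* = 146.
Plugging p* into demand: q* = 1743 - 4(146) = 1159.
Supply choke price (qs = 0): p = 73.5625. Producer surplus = ½ × (146 - 73.5625) × 1159 = 41977.53125.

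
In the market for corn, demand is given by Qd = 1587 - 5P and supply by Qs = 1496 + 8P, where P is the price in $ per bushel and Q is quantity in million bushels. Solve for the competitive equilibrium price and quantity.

At equilibrium Qd = Qs, so 1587 - 5P = 1496 + 8P; collecting terms, 91 = 13P and P* = 7.
Then Q* = 1587 - 5(7) = 1552.

P* = 7, Q* = 1552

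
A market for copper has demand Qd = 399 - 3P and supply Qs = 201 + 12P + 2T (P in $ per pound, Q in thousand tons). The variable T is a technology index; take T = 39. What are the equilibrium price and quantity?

P* = 8, Q* = 375

With T = 39, supply is Qs = 279 + 12P.
Equating demand and supply, 399 - 3P = 279 + 12P gives 15P = 120, so P* = 8.
Substitute back: Q* = 399 - 3(8) = 375.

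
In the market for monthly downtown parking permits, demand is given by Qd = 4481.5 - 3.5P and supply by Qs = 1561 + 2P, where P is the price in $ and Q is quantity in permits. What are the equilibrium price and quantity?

At equilibrium Qd = Qs, so 4481.5 - 3.5P = 1561 + 2P; collecting terms, 2920.5 = 5.5P and P* = 531.
Plugging P* into demand: Q* = 4481.5 - 3.5(531) = 2623.

P* = 531, Q* = 2623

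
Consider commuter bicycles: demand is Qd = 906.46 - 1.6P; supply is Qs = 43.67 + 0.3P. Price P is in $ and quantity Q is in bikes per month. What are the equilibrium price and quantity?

P* = 454.1, Q* = 179.9

The market clears where 906.46 - 1.6P = 43.67 + 0.3P. Rearranging, 1.9P = 862.79, hence P* = 454.1.
Then Q* = 906.46 - 1.6(454.1) = 179.9.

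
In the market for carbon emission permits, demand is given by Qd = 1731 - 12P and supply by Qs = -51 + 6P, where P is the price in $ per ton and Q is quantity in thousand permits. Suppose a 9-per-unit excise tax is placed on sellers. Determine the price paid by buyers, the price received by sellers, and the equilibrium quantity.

Sellers keep P_s = P_b - 9 per unit, so supply in terms of the buyer price is Qs = -105 + 6P_b.
Set Qd = Qs: 1731 - 12P_b = -105 + 6P_b, so 1836 = 18P_b and P_b = 102.
Then P_s = 102 - 9 = 93 and Q = 1731 - 12(102) = 507.

P_b = 102, P_s = 93, Q = 507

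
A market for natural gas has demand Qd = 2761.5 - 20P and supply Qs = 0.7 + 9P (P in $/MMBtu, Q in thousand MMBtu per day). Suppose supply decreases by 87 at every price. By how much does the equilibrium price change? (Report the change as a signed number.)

ΔP = 3

At equilibrium Qd = Qs, so 2761.5 - 20P = 0.7 + 9P; collecting terms, 2760.8 = 29P and P* = 95.2.
Then Q* = 2761.5 - 20(95.2) = 857.5.
After the shift, supply is Qs = -86.3 + 9P.
New equilibrium: 2847.8 = 29P, so P = 98.2 and Q = 797.5.
ΔP = 98.2 - 95.2 = 3.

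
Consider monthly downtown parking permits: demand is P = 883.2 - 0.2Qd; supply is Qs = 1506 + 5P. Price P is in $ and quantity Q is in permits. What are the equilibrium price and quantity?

Inverting to quantity form: Qd = 4416 - 5P.
Equating demand and supply, 4416 - 5P = 1506 + 5P gives 10P = 2910, so P* = 291.
From the demand curve, Q* = 4416 - 5(291) = 2961.

P* = 291, Q* = 2961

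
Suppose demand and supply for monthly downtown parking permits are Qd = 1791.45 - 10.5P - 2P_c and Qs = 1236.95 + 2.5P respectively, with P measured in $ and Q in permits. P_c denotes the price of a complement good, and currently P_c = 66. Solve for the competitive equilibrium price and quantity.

P* = 32.5, Q* = 1318.2

With P_c = 66, demand is Qd = 1659.45 - 10.5P.
The market clears where 1659.45 - 10.5P = 1236.95 + 2.5P. Rearranging, 13P = 422.5, hence P* = 32.5.
From the demand curve, Q* = 1659.45 - 10.5(32.5) = 1318.2.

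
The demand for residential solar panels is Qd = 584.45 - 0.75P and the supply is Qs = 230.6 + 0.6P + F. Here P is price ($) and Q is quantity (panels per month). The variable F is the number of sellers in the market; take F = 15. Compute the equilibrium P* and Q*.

P* = 251, Q* = 396.2

With F = 15, supply is Qs = 245.6 + 0.6P.
At equilibrium Qd = Qs, so 584.45 - 0.75P = 245.6 + 0.6P; collecting terms, 338.85 = 1.35P and P* = 251.
From the demand curve, Q* = 584.45 - 0.75(251) = 396.2.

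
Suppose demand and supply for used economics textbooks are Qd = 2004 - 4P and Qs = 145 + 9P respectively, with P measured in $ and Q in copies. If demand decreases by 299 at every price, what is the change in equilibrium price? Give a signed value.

ΔP = -23

The market clears where 2004 - 4P = 145 + 9P. Rearranging, 13P = 1859, hence P* = 143.
Plugging P* into demand: Q* = 2004 - 4(143) = 1432.
After the shift, demand is Qd = 1705 - 4P.
The new intersection has 1560 = 13P, i.e. P = 120, Q = 1225.
ΔP = 120 - 143 = -23.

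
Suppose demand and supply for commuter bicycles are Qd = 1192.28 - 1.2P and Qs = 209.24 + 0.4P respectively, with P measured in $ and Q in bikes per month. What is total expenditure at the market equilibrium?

Total expenditure = 279552

At equilibrium Qd = Qs, so 1192.28 - 1.2P = 209.24 + 0.4P; collecting terms, 983.04 = 1.6P and P* = 614.4.
Substitute back: Q* = 1192.28 - 1.2(614.4) = 455.
Total expenditure = P* × Q* = 614.4 × 455 = 279552.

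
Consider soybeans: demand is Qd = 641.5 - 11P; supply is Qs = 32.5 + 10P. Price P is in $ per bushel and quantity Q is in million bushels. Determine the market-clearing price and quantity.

The market clears where 641.5 - 11P = 32.5 + 10P. Rearranging, 21P = 609, hence P* = 29.
Then Q* = 641.5 - 11(29) = 322.5.

P* = 29, Q* = 322.5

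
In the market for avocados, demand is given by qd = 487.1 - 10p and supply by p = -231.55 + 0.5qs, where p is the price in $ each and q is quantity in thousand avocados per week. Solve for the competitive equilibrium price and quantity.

Rewriting in direct form: qs = 463.1 + 2p.
At equilibrium qd = qs, so 487.1 - 10p = 463.1 + 2p; collecting terms, 24 = 12p and p* = 2.
Plugging p* into demand: q* = 487.1 - 10(2) = 467.1.

p* = 2, q* = 467.1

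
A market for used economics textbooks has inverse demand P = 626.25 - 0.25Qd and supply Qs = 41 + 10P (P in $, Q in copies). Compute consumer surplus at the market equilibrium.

Consumer surplus = 405450.125

Solving each curve for Q: Qd = 2505 - 4P.
The market clears where 2505 - 4P = 41 + 10P. Rearranging, 14P = 2464, hence P* = 176.
Then Q* = 2505 - 4(176) = 1801.
Demand choke price (Qd = 0): P = 2505/4 = 626.25. Consumer surplus = ½ × (626.25 - 176) × 1801 = 405450.125.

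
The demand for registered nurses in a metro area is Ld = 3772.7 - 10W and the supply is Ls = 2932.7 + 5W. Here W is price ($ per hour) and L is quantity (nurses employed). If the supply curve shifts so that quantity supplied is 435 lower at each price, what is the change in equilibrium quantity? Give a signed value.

ΔL = -290

At equilibrium Ld = Ls, so 3772.7 - 10W = 2932.7 + 5W; collecting terms, 840 = 15W and W* = 56.
Plugging W* into demand: L* = 3772.7 - 10(56) = 3212.7.
After the shift, supply is Ls = 2497.7 + 5W.
Re-solving, 15W = 1275 gives W = 85 and L = 2922.7.
ΔL = 2922.7 - 3212.7 = -290.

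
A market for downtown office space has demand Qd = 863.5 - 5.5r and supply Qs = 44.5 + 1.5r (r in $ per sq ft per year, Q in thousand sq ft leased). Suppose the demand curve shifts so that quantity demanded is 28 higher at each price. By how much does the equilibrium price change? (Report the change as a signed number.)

Equating demand and supply, 863.5 - 5.5r = 44.5 + 1.5r gives 7r = 819, so r* = 117.
From the demand curve, Q* = 863.5 - 5.5(117) = 220.
After the shift, demand is Qd = 891.5 - 5.5r.
New equilibrium: 847 = 7r, so r = 121 and Q = 226.
Δr = 121 - 117 = 4.

Δr = 4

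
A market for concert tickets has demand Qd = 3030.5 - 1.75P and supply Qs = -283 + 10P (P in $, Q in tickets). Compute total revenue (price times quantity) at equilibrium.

Total revenue = 715434

The market clears where 3030.5 - 1.75P = -283 + 10P. Rearranging, 11.75P = 3313.5, hence P* = 282.
From the demand curve, Q* = 3030.5 - 1.75(282) = 2537.
Total revenue = P* × Q* = 282 × 2537 = 715434.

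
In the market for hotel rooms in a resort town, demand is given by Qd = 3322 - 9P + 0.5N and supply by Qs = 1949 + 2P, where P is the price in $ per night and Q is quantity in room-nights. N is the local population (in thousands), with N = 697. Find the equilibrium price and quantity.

With N = 697, demand is Qd = 3670.5 - 9P.
At equilibrium Qd = Qs, so 3670.5 - 9P = 1949 + 2P; collecting terms, 1721.5 = 11P and P* = 156.5.
Substitute back: Q* = 3670.5 - 9(156.5) = 2262.

P* = 156.5, Q* = 2262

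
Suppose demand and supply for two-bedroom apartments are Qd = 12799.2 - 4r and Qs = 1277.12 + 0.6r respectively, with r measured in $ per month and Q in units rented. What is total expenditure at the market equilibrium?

Set Qd = Qs: 12799.2 - 4r = 1277.12 + 0.6r, so 11522.08 = 4.6r and r* = 2504.8.
Substitute back: Q* = 12799.2 - 4(2504.8) = 2780.
Total expenditure = r* × Q* = 2504.8 × 2780 = 6963344.

Total expenditure = 6963344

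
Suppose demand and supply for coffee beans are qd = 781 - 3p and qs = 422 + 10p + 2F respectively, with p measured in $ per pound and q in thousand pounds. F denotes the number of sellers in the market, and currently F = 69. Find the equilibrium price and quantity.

With F = 69, supply is qs = 560 + 10p.
At equilibrium qd = qs, so 781 - 3p = 560 + 10p; collecting terms, 221 = 13p and p* = 17.
Plugging p* into demand: q* = 781 - 3(17) = 730.

p* = 17, q* = 730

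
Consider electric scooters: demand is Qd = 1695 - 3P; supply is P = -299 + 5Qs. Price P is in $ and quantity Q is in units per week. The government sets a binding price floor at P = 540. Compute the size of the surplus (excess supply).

Surplus = 92.8

Rewriting in direct form: Qs = 59.8 + 0.2P.
At P = 540: Qd = 75 and Qs = 167.8.
Surplus = Qs - Qd = 167.8 - 75 = 92.8.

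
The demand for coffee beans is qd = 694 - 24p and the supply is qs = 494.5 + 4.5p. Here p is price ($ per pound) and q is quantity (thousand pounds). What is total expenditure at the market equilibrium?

Total expenditure = 3682

The market clears where 694 - 24p = 494.5 + 4.5p. Rearranging, 28.5p = 199.5, hence p* = 7.
Substitute back: q* = 694 - 24(7) = 526.
Total expenditure = p* × q* = 7 × 526 = 3682.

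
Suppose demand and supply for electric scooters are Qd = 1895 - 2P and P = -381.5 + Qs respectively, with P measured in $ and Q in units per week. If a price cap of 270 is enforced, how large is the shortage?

Shortage = 703.5

Inverting to quantity form: Qs = 381.5 + P.
At P = 270: Qd = 1355 and Qs = 651.5.
Shortage = Qd - Qs = 1355 - 651.5 = 703.5.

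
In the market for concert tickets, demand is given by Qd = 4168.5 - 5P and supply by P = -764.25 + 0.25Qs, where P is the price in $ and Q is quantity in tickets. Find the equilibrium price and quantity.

P* = 123.5, Q* = 3551

In direct form, Qs = 3057 + 4P.
Equating demand and supply, 4168.5 - 5P = 3057 + 4P gives 9P = 1111.5, so P* = 123.5.
Then Q* = 4168.5 - 5(123.5) = 3551.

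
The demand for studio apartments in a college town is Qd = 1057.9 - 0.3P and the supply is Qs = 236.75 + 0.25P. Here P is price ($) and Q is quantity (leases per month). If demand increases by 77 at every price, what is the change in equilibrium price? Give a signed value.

ΔP = 140

Set Qd = Qs: 1057.9 - 0.3P = 236.75 + 0.25P, so 821.15 = 0.55P and P* = 1493.
Substitute back: Q* = 1057.9 - 0.3(1493) = 610.
After the shift, demand is Qd = 1134.9 - 0.3P.
The new intersection has 898.15 = 0.55P, i.e. P = 1633, Q = 645.
ΔP = 1633 - 1493 = 140.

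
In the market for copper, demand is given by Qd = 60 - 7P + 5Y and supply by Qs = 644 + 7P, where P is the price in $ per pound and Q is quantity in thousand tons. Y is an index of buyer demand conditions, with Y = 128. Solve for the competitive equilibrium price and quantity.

With Y = 128, demand is Qd = 700 - 7P.
Set Qd = Qs: 700 - 7P = 644 + 7P, so 56 = 14P and P* = 4.
Then Q* = 700 - 7(4) = 672.

P* = 4, Q* = 672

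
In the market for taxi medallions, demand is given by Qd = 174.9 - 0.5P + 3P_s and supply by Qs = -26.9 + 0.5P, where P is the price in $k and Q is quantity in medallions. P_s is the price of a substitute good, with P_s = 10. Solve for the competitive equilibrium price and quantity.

P* = 231.8, Q* = 89

With P_s = 10, demand is Qd = 204.9 - 0.5P.
Equating demand and supply, 204.9 - 0.5P = -26.9 + 0.5P gives P = 231.8, so P* = 231.8.
Then Q* = 204.9 - 0.5(231.8) = 89.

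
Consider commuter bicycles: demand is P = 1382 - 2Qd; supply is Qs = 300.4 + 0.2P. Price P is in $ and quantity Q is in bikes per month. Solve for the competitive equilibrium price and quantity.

Solving each curve for Q: Qd = 691 - 0.5P.
At equilibrium Qd = Qs, so 691 - 0.5P = 300.4 + 0.2P; collecting terms, 390.6 = 0.7P and P* = 558.
Plugging P* into demand: Q* = 691 - 0.5(558) = 412.

P* = 558, Q* = 412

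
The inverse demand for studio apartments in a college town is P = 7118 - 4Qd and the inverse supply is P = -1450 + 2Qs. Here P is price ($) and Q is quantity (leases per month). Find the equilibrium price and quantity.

P* = 1406, Q* = 1428

In direct form, Qd = 1779.5 - 0.25P and Qs = 725 + 0.5P.
At equilibrium Qd = Qs, so 1779.5 - 0.25P = 725 + 0.5P; collecting terms, 1054.5 = 0.75P and P* = 1406.
Then Q* = 1779.5 - 0.25(1406) = 1428.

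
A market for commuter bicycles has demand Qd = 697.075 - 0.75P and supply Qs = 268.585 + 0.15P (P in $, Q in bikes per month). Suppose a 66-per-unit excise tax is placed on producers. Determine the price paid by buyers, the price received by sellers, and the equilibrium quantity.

The tax drives a wedge P_b - P_s = 66. Substituting P_s = P_b - 66 into supply: Qs = 258.685 + 0.15P_b.
Market clearing requires 697.075 - 0.75P_b = 258.685 + 0.15P_b; hence 438.39 = 0.9P_b and P_b = 487.1.
So P_s = 421.1 and the quantity traded is Q = 697.075 - 0.75(487.1) = 331.75.

P_b = 487.1, P_s = 421.1, Q = 331.75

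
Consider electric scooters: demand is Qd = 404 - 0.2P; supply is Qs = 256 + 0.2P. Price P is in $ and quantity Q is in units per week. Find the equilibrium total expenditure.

Total expenditure = 122100

Equating demand and supply, 404 - 0.2P = 256 + 0.2P gives 0.4P = 148, so P* = 370.
From the demand curve, Q* = 404 - 0.2(370) = 330.
Total expenditure = P* × Q* = 370 × 330 = 122100.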